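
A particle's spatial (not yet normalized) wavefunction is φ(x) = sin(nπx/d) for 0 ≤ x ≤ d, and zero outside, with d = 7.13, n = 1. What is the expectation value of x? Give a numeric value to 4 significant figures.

⟨x⟩ = ∫ x·|φ|² dx / ∫|φ|² dx (integrals over the domain).
With sin²θ = (1 − cos2θ)/2 on 0 ≤ x ≤ d: ∫sin²(nπx/d) dx = d/2, ∫x·sin²(nπx/d) dx = d²/4, ∫x²·sin²(nπx/d) dx = d³·(1/6 − 1/(4n²π²)); higher powers xᵏ the same way, integrating xᵏ·cos(2nπx/d) by parts.
State is unnormalized: ∫|φ|² dx = 3.5650, and ∫φ*·x·φ dx = 12.709, so ⟨x⟩ = 12.709 / 3.5650.
⟨x⟩ = 3.5650.

3.565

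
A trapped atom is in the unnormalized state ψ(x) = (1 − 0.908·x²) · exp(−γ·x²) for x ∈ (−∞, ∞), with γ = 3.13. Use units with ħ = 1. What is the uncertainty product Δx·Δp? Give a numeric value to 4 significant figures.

0.5009

Δx = √(⟨x²⟩−⟨x⟩²), Δp = √(⟨p²⟩−⟨p⟩²).
Expand each integrand as polynomial × e^(−2γx²) and use ∫x^(2j)·e^(−2γx²) dx = (2j−1)!!/(4γ)^j · √(π/(2γ)), odd powers → 0; here √(π/(2γ)) = 0.70842. Differentiate with the product rule, d/dx e^(−γx²) = −2γx·e^(−γx²).
Normalization: ∫|ψ|² dx = 0.61684.
⟨x⟩ = 0.0000, ⟨x²⟩ = 0.059051 ⇒ Δx = 0.24300.
⟨p⟩ = 0.0000, ⟨p²⟩ = 4.2484 ⇒ Δp = 2.0612.
Δx·Δp = 0.50087.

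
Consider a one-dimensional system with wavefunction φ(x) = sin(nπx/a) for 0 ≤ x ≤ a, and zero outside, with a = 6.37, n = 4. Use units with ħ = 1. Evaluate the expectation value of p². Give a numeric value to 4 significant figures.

p² φ = −ħ² d²φ/dx²; ⟨p²⟩ = −ħ² ∫ φ*·φ'' dx / ∫|φ|² dx.
d/dx sin(nπx/a) = (nπ/a)·cos(nπx/a) and d²/dx² sin(nπx/a) = −(nπ/a)²·sin(nπx/a); on 0 ≤ x ≤ a, ∫sin²(nπx/a) dx = a/2 and ∫sin(nπx/a)·cos(nπx/a) dx = 0.
State is unnormalized: ∫|φ|² dx = 3.1850, and ∫φ*·(−ħ² φ'') dx = 12.395, so ⟨p²⟩ = 12.395 / 3.1850.
⟨p²⟩ = 3.8917.

3.892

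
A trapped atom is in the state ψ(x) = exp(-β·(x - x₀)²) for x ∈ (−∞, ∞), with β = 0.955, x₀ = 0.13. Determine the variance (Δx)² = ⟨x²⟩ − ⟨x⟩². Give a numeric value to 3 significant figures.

0.262

Compute ⟨x⟩ and ⟨x²⟩ separately, then (Δx)² = ⟨x²⟩ − ⟨x⟩².
Gaussian moments (u = x − x₀): ∫u^(2j)·e^(−2βu²) du = (2j−1)!!/(4β)^j · √(π/(2β)), odd powers integrate to 0; here √(π/(2β)) = 1.2825.
Normalization: ∫|ψ|² dx = 1.2825.
⟨x⟩ = 0.13000 and ⟨x²⟩ = 0.27868.
(Δx)² = 0.27868 − (0.13000)² = 0.26178.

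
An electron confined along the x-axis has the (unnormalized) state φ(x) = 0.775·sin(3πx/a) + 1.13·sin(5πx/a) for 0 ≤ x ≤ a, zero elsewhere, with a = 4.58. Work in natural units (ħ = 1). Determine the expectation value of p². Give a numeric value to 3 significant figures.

9.35

p² φ = −ħ² d²φ/dx²; ⟨p²⟩ = −ħ² ∫ φ*·φ'' dx / ∫|φ|² dx.
d²/dx² sin(jπx/a) = −(jπ/a)²·sin(jπx/a); on 0 ≤ x ≤ a, ∫sin²(jπx/a) dx = a/2 and ∫sin(jπx/a)·sin(lπx/a) dx = 0 for j ≠ l, so only diagonal terms survive in ∫|φ|² and ∫φ·φ″; ∫φ·φ′ dx = [φ²/2] between the walls = 0.
State is unnormalized: ∫|φ|² dx = 4.2995, and ∫φ*·(−ħ² φ'') dx = 40.220, so ⟨p²⟩ = 40.220 / 4.2995.
⟨p²⟩ = 9.3545.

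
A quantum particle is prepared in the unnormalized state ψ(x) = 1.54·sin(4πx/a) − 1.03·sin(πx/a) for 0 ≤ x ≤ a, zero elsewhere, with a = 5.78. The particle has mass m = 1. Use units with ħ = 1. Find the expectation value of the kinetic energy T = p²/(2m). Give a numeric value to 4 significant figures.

1.679

T = −(ħ²/2m) d²/dx², so ⟨T⟩ = −(ħ²/2m) ∫ ψ*·ψ'' dx / ∫|ψ|² dx; with m = 1.
d²/dx² sin(jπx/a) = −(jπ/a)²·sin(jπx/a); on 0 ≤ x ≤ a, ∫sin²(jπx/a) dx = a/2 and ∫sin(jπx/a)·sin(lπx/a) dx = 0 for j ≠ l, so only diagonal terms survive in ∫|ψ|² and ∫ψ·ψ″; ∫ψ·ψ′ dx = [ψ²/2] between the walls = 0.
State is unnormalized: ∫|ψ|² dx = 9.9199, and ∫ψ*·(−ħ²/2m · ψ'') dx = 16.651, so ⟨T⟩ = 16.651 / 9.9199.
⟨T⟩ = 1.6786.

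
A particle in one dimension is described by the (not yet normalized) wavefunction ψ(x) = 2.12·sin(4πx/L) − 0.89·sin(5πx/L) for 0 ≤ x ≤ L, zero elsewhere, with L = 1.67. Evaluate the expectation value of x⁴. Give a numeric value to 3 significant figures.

⟨x⁴⟩ = ∫ x⁴·|ψ|² dx / ∫|ψ|² dx (integrals over the domain).
On 0 ≤ x ≤ L (j ≠ l): ∫sin²(jπx/L) dx = L/2, ∫sin(jπx/L)·sin(lπx/L) dx = 0; diagonal moments ∫x·sin²(jπx/L) dx = L²/4, ∫x²·sin²(jπx/L) dx = L³·(1/6 − 1/(4j²π²)); cross terms ∫x·sin(jπx/L)·sin(lπx/L) dx = 0 for j + l even and −4jlL²/(π²(j² − l²)²) for j + l odd, ∫x²·sin(jπx/L)·sin(lπx/L) dx = (−1)^(j+l)·4jlL³/(π²(j² − l²)²); higher powers the same way via product-to-sum and parts.
State is unnormalized: ∫|ψ|² dx = 4.4142, and ∫ψ*·x⁴·ψ dx = 10.436, so ⟨x⁴⟩ = 10.436 / 4.4142.
⟨x⁴⟩ = 2.3641.

2.36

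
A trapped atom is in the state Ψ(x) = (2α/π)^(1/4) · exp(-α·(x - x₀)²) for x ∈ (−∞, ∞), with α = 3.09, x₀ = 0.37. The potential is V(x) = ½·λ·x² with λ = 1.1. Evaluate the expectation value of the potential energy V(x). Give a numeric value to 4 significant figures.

⟨V⟩ = ∫ V(x)·|Ψ|² dx.
Gaussian moments (u = x − x₀): ∫u^(2j)·e^(−2αu²) du = (2j−1)!!/(4α)^j · √(π/(2α)), odd powers integrate to 0; here √(π/(2α)) = 0.71299.
⟨V⟩ = 0.11979.

0.1198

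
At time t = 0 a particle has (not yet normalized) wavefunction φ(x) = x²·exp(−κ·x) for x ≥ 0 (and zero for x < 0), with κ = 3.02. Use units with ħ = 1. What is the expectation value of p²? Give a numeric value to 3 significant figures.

p² φ = −ħ² d²φ/dx²; ⟨p²⟩ = −ħ² ∫ φ*·φ'' dx / ∫|φ|² dx.
Differentiate x²·exp(−κ·x) with the product rule; every integrand then reduces to terms xʲ·e^(−2κx) on [0, ∞), with ∫₀^∞ xʲ·e^(−2κx) dx = j!/(2κ)^(j+1).
State is unnormalized: ∫|φ|² dx = 0.0029856, and ∫φ*·(−ħ² φ'') dx = 0.0090765, so ⟨p²⟩ = 0.0090765 / 0.0029856.
⟨p²⟩ = 3.0401.

3.04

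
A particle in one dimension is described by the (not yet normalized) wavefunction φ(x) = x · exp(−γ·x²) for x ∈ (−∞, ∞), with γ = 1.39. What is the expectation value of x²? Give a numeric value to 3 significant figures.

0.540

⟨x²⟩ = ∫ x²·|φ|² dx / ∫|φ|² dx (integrals over the domain).
Expand each integrand as polynomial × e^(−2γx²) and use ∫x^(2j)·e^(−2γx²) dx = (2j−1)!!/(4γ)^j · √(π/(2γ)), odd powers → 0; here √(π/(2γ)) = 1.0630.
State is unnormalized: ∫|φ|² dx = 0.19120, and ∫φ*·x²·φ dx = 0.10316, so ⟨x²⟩ = 0.10316 / 0.19120.
⟨x²⟩ = 0.53957.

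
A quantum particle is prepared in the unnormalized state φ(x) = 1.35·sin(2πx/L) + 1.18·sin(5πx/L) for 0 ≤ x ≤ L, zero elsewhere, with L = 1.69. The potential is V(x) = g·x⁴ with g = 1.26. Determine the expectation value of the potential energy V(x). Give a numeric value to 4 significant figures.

1.551

⟨V⟩ = ∫ V(x)·|φ|² dx / ∫|φ|² dx.
On 0 ≤ x ≤ L (j ≠ l): ∫sin²(jπx/L) dx = L/2, ∫sin(jπx/L)·sin(lπx/L) dx = 0; diagonal moments ∫x·sin²(jπx/L) dx = L²/4, ∫x²·sin²(jπx/L) dx = L³·(1/6 − 1/(4j²π²)); cross terms ∫x·sin(jπx/L)·sin(lπx/L) dx = 0 for j + l even and −4jlL²/(π²(j² − l²)²) for j + l odd, ∫x²·sin(jπx/L)·sin(lπx/L) dx = (−1)^(j+l)·4jlL³/(π²(j² − l²)²); higher powers the same way via product-to-sum and parts.
State is unnormalized: ∫|φ|² dx = 2.7166, and ∫φ*·V(x)·φ dx = 4.2141, so ⟨V⟩ = 4.2141 / 2.7166.
⟨V⟩ = 1.5512.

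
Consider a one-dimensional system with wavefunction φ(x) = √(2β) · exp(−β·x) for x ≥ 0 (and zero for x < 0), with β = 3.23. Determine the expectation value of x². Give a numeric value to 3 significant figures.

0.0479

⟨x²⟩ = ∫ x²·|φ|² dx (integrals over the domain).
Every integrand reduces to terms xʲ·e^(−2βx) on [0, ∞); use ∫₀^∞ xʲ·e^(−2βx) dx = j!/(2β)^(j+1).
⟨x²⟩ = 0.047925.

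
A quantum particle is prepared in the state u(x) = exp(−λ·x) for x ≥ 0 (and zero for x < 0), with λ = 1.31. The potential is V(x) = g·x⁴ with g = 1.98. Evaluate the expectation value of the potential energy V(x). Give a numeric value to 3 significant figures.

⟨V⟩ = ∫ V(x)·|u|² dx / ∫|u|² dx.
Every integrand reduces to terms xʲ·e^(−2λx) on [0, ∞); use ∫₀^∞ xʲ·e^(−2λx) dx = j!/(2λ)^(j+1).
State is unnormalized: ∫|u|² dx = 0.38168, and ∫u*·V(x)·u dx = 0.38492, so ⟨V⟩ = 0.38492 / 0.38168.
⟨V⟩ = 1.0085.

1.01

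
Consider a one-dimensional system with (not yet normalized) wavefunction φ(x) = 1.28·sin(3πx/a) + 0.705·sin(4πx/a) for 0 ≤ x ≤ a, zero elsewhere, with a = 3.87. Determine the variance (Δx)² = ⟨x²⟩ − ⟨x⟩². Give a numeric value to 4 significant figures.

0.7508

Compute ⟨x⟩ and ⟨x²⟩ separately, then (Δx)² = ⟨x²⟩ − ⟨x⟩².
On 0 ≤ x ≤ a (j ≠ l): ∫sin²(jπx/a) dx = a/2, ∫sin(jπx/a)·sin(lπx/a) dx = 0; diagonal moments ∫x·sin²(jπx/a) dx = a²/4, ∫x²·sin²(jπx/a) dx = a³·(1/6 − 1/(4j²π²)); cross terms ∫x·sin(jπx/a)·sin(lπx/a) dx = 0 for j + l even and −4jla²/(π²(j² − l²)²) for j + l odd, ∫x²·sin(jπx/a)·sin(lπx/a) dx = (−1)^(j+l)·4jla³/(π²(j² − l²)²); higher powers the same way via product-to-sum and parts.
Normalization: ∫|φ|² dx = 4.1320.
⟨x⟩ = 1.2857 and ⟨x²⟩ = 2.4039.
(Δx)² = 2.4039 − (1.2857)² = 0.75079.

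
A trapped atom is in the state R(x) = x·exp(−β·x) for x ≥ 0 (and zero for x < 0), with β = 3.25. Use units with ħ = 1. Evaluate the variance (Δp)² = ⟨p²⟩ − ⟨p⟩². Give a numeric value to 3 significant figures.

Compute ⟨p⟩ and ⟨p²⟩ separately; (Δp)² = ⟨p²⟩ − ⟨p⟩².
Differentiate x·exp(−β·x) with the product rule; every integrand then reduces to terms xʲ·e^(−2βx) on [0, ∞), with ∫₀^∞ xʲ·e^(−2βx) dx = j!/(2β)^(j+1).
Normalization: ∫|R|² dx = 0.0072827.
⟨p⟩ = 0.0000 and ⟨p²⟩ = 10.563.
(Δp)² = 10.563 − (0.0000)² = 10.563.

10.6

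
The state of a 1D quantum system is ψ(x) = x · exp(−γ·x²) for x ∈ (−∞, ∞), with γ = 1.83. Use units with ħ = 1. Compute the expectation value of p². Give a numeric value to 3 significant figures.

p² ψ = −ħ² d²ψ/dx²; ⟨p²⟩ = −ħ² ∫ ψ*·ψ'' dx / ∫|ψ|² dx.
Expand each integrand as polynomial × e^(−2γx²) and use ∫x^(2j)·e^(−2γx²) dx = (2j−1)!!/(4γ)^j · √(π/(2γ)), odd powers → 0; here √(π/(2γ)) = 0.92648. Differentiate with the product rule, d/dx e^(−γx²) = −2γx·e^(−γx²).
State is unnormalized: ∫|ψ|² dx = 0.12657, and ∫ψ*·(−ħ² ψ'') dx = 0.69486, so ⟨p²⟩ = 0.69486 / 0.12657.
⟨p²⟩ = 5.4900.

5.49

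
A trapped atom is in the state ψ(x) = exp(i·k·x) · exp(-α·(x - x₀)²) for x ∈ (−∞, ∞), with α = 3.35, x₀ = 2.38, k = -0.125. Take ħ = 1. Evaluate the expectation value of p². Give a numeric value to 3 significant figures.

p² ψ = −ħ² d²ψ/dx²; ⟨p²⟩ = −ħ² ∫ ψ*·ψ'' dx / ∫|ψ|² dx.
Gaussian moments (u = x − x₀): ∫u^(2j)·e^(−2αu²) du = (2j−1)!!/(4α)^j · √(π/(2α)), odd powers integrate to 0; here √(π/(2α)) = 0.68476. Derivatives: ψ′ = (ik − 2αu)·ψ, ψ″ = ((ik − 2αu)² − 2α)·ψ; the odd-in-u pieces drop out.
State is unnormalized: ∫|ψ|² dx = 0.68476, and ∫ψ*·(−ħ² ψ'') dx = 2.3046, so ⟨p²⟩ = 2.3046 / 0.68476.
⟨p²⟩ = 3.3656.

3.37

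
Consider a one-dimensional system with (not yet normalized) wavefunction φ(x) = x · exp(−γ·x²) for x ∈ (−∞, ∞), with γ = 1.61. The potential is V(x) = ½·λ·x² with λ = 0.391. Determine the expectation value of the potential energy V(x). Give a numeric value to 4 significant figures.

0.09107

⟨V⟩ = ∫ V(x)·|φ|² dx / ∫|φ|² dx.
Expand each integrand as polynomial × e^(−2γx²) and use ∫x^(2j)·e^(−2γx²) dx = (2j−1)!!/(4γ)^j · √(π/(2γ)), odd powers → 0; here √(π/(2γ)) = 0.98775.
State is unnormalized: ∫|φ|² dx = 0.15338, and ∫φ*·V(x)·φ dx = 0.013968, so ⟨V⟩ = 0.013968 / 0.15338.
⟨V⟩ = 0.091071.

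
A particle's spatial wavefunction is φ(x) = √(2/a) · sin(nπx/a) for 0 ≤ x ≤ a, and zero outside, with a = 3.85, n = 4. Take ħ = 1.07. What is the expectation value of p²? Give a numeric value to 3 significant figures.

12.2

p² φ = −ħ² d²φ/dx²; ⟨p²⟩ = −ħ² ∫ φ*·φ'' dx.
d/dx sin(nπx/a) = (nπ/a)·cos(nπx/a) and d²/dx² sin(nπx/a) = −(nπ/a)²·sin(nπx/a); on 0 ≤ x ≤ a, ∫sin²(nπx/a) dx = a/2 and ∫sin(nπx/a)·cos(nπx/a) dx = 0.
⟨p²⟩ = 12.197.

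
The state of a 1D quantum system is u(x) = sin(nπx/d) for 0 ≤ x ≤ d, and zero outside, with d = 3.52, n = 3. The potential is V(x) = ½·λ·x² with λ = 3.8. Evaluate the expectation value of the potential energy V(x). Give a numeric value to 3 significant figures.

7.71

⟨V⟩ = ∫ V(x)·|u|² dx / ∫|u|² dx.
With sin²θ = (1 − cos2θ)/2 on 0 ≤ x ≤ d: ∫sin²(nπx/d) dx = d/2, ∫x·sin²(nπx/d) dx = d²/4, ∫x²·sin²(nπx/d) dx = d³·(1/6 − 1/(4n²π²)); higher powers xᵏ the same way, integrating xᵏ·cos(2nπx/d) by parts.
State is unnormalized: ∫|u|² dx = 1.7600, and ∫u*·V(x)·u dx = 13.578, so ⟨V⟩ = 13.578 / 1.7600.
⟨V⟩ = 7.7147.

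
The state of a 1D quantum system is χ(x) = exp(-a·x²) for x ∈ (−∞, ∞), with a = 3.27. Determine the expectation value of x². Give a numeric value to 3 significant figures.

0.0765

⟨x²⟩ = ∫ x²·|χ|² dx / ∫|χ|² dx (integrals over the domain).
Gaussian moments: ∫x^(2j)·e^(−2ax²) dx = (2j−1)!!/(4a)^j · √(π/(2a)), odd powers integrate to 0; here √(π/(2a)) = 0.69308.
State is unnormalized: ∫|χ|² dx = 0.69308, and ∫χ*·x²·χ dx = 0.052988, so ⟨x²⟩ = 0.052988 / 0.69308.
⟨x²⟩ = 0.076453.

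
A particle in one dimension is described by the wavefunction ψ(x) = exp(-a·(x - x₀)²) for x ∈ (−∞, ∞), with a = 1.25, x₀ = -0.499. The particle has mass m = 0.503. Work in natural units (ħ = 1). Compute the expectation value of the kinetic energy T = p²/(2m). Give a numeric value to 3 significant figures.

T = −(ħ²/2m) d²/dx², so ⟨T⟩ = −(ħ²/2m) ∫ ψ*·ψ'' dx / ∫|ψ|² dx; with m = 0.503.
Gaussian moments (u = x − x₀): ∫u^(2j)·e^(−2au²) du = (2j−1)!!/(4a)^j · √(π/(2a)), odd powers integrate to 0; here √(π/(2a)) = 1.1210. Derivatives: d/dx e^(−au²) = −2au·e^(−au²), d²/dx² e^(−au²) = (4a²u² − 2a)·e^(−au²).
State is unnormalized: ∫|ψ|² dx = 1.1210, and ∫ψ*·(−ħ²/2m · ψ'') dx = 1.3929, so ⟨T⟩ = 1.3929 / 1.1210.
⟨T⟩ = 1.2425.

1.24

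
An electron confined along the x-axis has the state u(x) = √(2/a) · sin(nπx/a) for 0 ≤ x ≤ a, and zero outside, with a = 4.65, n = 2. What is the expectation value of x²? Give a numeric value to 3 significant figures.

6.93

⟨x²⟩ = ∫ x²·|u|² dx (integrals over the domain).
With sin²θ = (1 − cos2θ)/2 on 0 ≤ x ≤ a: ∫sin²(nπx/a) dx = a/2, ∫x·sin²(nπx/a) dx = a²/4, ∫x²·sin²(nπx/a) dx = a³·(1/6 − 1/(4n²π²)); higher powers xᵏ the same way, integrating xᵏ·cos(2nπx/a) by parts.
⟨x²⟩ = 6.9336.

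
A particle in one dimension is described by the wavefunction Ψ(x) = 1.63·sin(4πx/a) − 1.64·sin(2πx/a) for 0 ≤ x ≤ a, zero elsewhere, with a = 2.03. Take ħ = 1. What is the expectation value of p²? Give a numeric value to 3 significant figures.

23.9

p² Ψ = −ħ² d²Ψ/dx²; ⟨p²⟩ = −ħ² ∫ Ψ*·Ψ'' dx / ∫|Ψ|² dx.
d²/dx² sin(jπx/a) = −(jπ/a)²·sin(jπx/a); on 0 ≤ x ≤ a, ∫sin²(jπx/a) dx = a/2 and ∫sin(jπx/a)·sin(lπx/a) dx = 0 for j ≠ l, so only diagonal terms survive in ∫|Ψ|² and ∫Ψ·Ψ″; ∫Ψ·Ψ′ dx = [Ψ²/2] between the walls = 0.
State is unnormalized: ∫|Ψ|² dx = 5.4267, and ∫Ψ*·(−ħ² Ψ'') dx = 129.49, so ⟨p²⟩ = 129.49 / 5.4267.
⟨p²⟩ = 23.862.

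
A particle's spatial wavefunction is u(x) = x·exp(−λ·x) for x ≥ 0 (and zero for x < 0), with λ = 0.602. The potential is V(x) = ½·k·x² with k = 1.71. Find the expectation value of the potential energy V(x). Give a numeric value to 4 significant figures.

7.078

⟨V⟩ = ∫ V(x)·|u|² dx / ∫|u|² dx.
Every integrand reduces to terms xʲ·e^(−2λx) on [0, ∞); use ∫₀^∞ xʲ·e^(−2λx) dx = j!/(2λ)^(j+1).
State is unnormalized: ∫|u|² dx = 1.1459, and ∫u*·V(x)·u dx = 8.1104, so ⟨V⟩ = 8.1104 / 1.1459.
⟨V⟩ = 7.0777.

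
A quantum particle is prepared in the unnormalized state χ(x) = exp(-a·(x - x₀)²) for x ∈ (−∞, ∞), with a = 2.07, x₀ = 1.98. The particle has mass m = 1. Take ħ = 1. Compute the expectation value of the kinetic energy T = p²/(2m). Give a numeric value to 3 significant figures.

T = −(ħ²/2m) d²/dx², so ⟨T⟩ = −(ħ²/2m) ∫ χ*·χ'' dx / ∫|χ|² dx; with m = 1.
Gaussian moments (u = x − x₀): ∫u^(2j)·e^(−2au²) du = (2j−1)!!/(4a)^j · √(π/(2a)), odd powers integrate to 0; here √(π/(2a)) = 0.87111. Derivatives: d/dx e^(−au²) = −2au·e^(−au²), d²/dx² e^(−au²) = (4a²u² − 2a)·e^(−au²).
State is unnormalized: ∫|χ|² dx = 0.87111, and ∫χ*·(−ħ²/2m · χ'') dx = 0.90160, so ⟨T⟩ = 0.90160 / 0.87111.
⟨T⟩ = 1.0350.

1.04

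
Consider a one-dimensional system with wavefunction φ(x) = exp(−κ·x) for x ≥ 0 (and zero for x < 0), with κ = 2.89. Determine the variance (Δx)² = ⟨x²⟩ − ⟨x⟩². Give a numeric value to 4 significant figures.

0.02993

Compute ⟨x⟩ and ⟨x²⟩ separately, then (Δx)² = ⟨x²⟩ − ⟨x⟩².
Every integrand reduces to terms xʲ·e^(−2κx) on [0, ∞); use ∫₀^∞ xʲ·e^(−2κx) dx = j!/(2κ)^(j+1).
Normalization: ∫|φ|² dx = 0.17301.
⟨x⟩ = 0.17301 and ⟨x²⟩ = 0.059865.
(Δx)² = 0.059865 − (0.17301)² = 0.029933.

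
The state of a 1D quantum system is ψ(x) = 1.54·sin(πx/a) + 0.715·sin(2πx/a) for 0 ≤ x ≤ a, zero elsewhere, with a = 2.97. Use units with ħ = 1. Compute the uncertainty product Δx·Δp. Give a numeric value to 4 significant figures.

Δx = √(⟨x²⟩−⟨x⟩²), Δp = √(⟨p²⟩−⟨p⟩²).
On 0 ≤ x ≤ a (j ≠ l): ∫sin²(jπx/a) dx = a/2, ∫sin(jπx/a)·sin(lπx/a) dx = 0; diagonal moments ∫x·sin²(jπx/a) dx = a²/4, ∫x²·sin²(jπx/a) dx = a³·(1/6 − 1/(4j²π²)); cross terms ∫x·sin(jπx/a)·sin(lπx/a) dx = 0 for j + l even and −4jla²/(π²(j² − l²)²) for j + l odd, ∫x²·sin(jπx/a)·sin(lπx/a) dx = (−1)^(j+l)·4jla³/(π²(j² − l²)²); higher powers the same way via product-to-sum and parts. d²/dx² sin(jπx/a) = −(jπ/a)²·sin(jπx/a); on 0 ≤ x ≤ a, ∫sin²(jπx/a) dx = a/2 and ∫sin(jπx/a)·sin(lπx/a) dx = 0 for j ≠ l, so only diagonal terms survive in ∫|ψ|² and ∫ψ·ψ″; ∫ψ·ψ′ dx = [ψ²/2] between the walls = 0.
Normalization: ∫|ψ|² dx = 4.2810.
⟨x⟩ = 1.0763, ⟨x²⟩ = 1.3391 ⇒ Δx = 0.42500.
⟨p⟩ = 0.0000, ⟨p²⟩ = 1.7141 ⇒ Δp = 1.3093.
Δx·Δp = 0.55643.

0.5564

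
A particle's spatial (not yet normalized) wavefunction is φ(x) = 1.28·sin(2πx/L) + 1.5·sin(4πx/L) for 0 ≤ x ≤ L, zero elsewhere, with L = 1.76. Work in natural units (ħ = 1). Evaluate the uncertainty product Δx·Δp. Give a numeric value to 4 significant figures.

Δx = √(⟨x²⟩−⟨x⟩²), Δp = √(⟨p²⟩−⟨p⟩²).
On 0 ≤ x ≤ L (j ≠ l): ∫sin²(jπx/L) dx = L/2, ∫sin(jπx/L)·sin(lπx/L) dx = 0; diagonal moments ∫x·sin²(jπx/L) dx = L²/4, ∫x²·sin²(jπx/L) dx = L³·(1/6 − 1/(4j²π²)); cross terms ∫x·sin(jπx/L)·sin(lπx/L) dx = 0 for j + l even and −4jlL²/(π²(j² − l²)²) for j + l odd, ∫x²·sin(jπx/L)·sin(lπx/L) dx = (−1)^(j+l)·4jlL³/(π²(j² − l²)²); higher powers the same way via product-to-sum and parts. d²/dx² sin(jπx/L) = −(jπ/L)²·sin(jπx/L); on 0 ≤ x ≤ L, ∫sin²(jπx/L) dx = L/2 and ∫sin(jπx/L)·sin(lπx/L) dx = 0 for j ≠ l, so only diagonal terms survive in ∫|φ|² and ∫φ·φ″; ∫φ·φ′ dx = [φ²/2] between the walls = 0.
Normalization: ∫|φ|² dx = 3.4218.
⟨x⟩ = 0.88000, ⟨x²⟩ = 1.1481 ⇒ Δx = 0.61129.
⟨p⟩ = 0.0000, ⟨p²⟩ = 34.869 ⇒ Δp = 5.9050.
Δx·Δp = 3.6097.

3.610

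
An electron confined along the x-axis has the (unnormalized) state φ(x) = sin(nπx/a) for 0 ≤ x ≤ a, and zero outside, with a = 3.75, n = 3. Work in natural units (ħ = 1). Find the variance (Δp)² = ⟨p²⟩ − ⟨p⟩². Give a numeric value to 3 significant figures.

6.32

Compute ⟨p⟩ and ⟨p²⟩ separately; (Δp)² = ⟨p²⟩ − ⟨p⟩².
d/dx sin(nπx/a) = (nπ/a)·cos(nπx/a) and d²/dx² sin(nπx/a) = −(nπ/a)²·sin(nπx/a); on 0 ≤ x ≤ a, ∫sin²(nπx/a) dx = a/2 and ∫sin(nπx/a)·cos(nπx/a) dx = 0.
Normalization: ∫|φ|² dx = 1.8750.
⟨p⟩ = 0.0000 and ⟨p²⟩ = 6.3165.
(Δp)² = 6.3165 − (0.0000)² = 6.3165.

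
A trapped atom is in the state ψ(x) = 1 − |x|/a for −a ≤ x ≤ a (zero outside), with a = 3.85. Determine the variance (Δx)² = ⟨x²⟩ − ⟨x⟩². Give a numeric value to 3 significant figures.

Compute ⟨x⟩ and ⟨x²⟩ separately, then (Δx)² = ⟨x²⟩ − ⟨x⟩².
ψ is even, so ∫ over [−a, a] = 2∫₀ᵃ with ψ = 1 − x/a there: ∫₀ᵃ (1 − x/a)² dx = a/3, ∫₀ᵃ x²(1 − x/a)² dx = a³/30, ∫₀ᵃ x⁴(1 − x/a)² dx = a⁵/105.
Normalization: ∫|ψ|² dx = 2.5667.
⟨x⟩ = 0.0000 and ⟨x²⟩ = 1.4823.
(Δx)² = 1.4823 − (0.0000)² = 1.4823.

1.48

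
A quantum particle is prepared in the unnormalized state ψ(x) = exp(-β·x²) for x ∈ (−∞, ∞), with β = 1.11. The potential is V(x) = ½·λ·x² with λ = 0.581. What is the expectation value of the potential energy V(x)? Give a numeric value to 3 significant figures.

⟨V⟩ = ∫ V(x)·|ψ|² dx / ∫|ψ|² dx.
Gaussian moments: ∫x^(2j)·e^(−2βx²) dx = (2j−1)!!/(4β)^j · √(π/(2β)), odd powers integrate to 0; here √(π/(2β)) = 1.1896.
State is unnormalized: ∫|ψ|² dx = 1.1896, and ∫ψ*·V(x)·ψ dx = 0.077833, so ⟨V⟩ = 0.077833 / 1.1896.
⟨V⟩ = 0.065428.

0.0654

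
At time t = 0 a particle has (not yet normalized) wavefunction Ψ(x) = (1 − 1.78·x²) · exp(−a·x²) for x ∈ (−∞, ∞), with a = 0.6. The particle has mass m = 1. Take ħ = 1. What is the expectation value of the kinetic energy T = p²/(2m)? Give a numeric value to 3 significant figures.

1.63

T = −(ħ²/2m) d²/dx², so ⟨T⟩ = −(ħ²/2m) ∫ Ψ*·Ψ'' dx / ∫|Ψ|² dx; with m = 1.
Expand each integrand as polynomial × e^(−2ax²) and use ∫x^(2j)·e^(−2ax²) dx = (2j−1)!!/(4a)^j · √(π/(2a)), odd powers → 0; here √(π/(2a)) = 1.6180. Differentiate with the product rule, d/dx e^(−ax²) = −2ax·e^(−ax²).
State is unnormalized: ∫|Ψ|² dx = 1.8880, and ∫Ψ*·(−ħ²/2m · Ψ'') dx = 3.0745, so ⟨T⟩ = 3.0745 / 1.8880.
⟨T⟩ = 1.6284.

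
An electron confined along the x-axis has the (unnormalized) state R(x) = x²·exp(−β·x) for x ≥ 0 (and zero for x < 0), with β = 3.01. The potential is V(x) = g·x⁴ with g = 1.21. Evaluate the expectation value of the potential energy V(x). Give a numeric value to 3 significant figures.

1.55

⟨V⟩ = ∫ V(x)·|R|² dx / ∫|R|² dx.
Every integrand reduces to terms xʲ·e^(−2βx) on [0, ∞); use ∫₀^∞ xʲ·e^(−2βx) dx = j!/(2β)^(j+1).
State is unnormalized: ∫|R|² dx = 0.0030355, and ∫R*·V(x)·R dx = 0.0046983, so ⟨V⟩ = 0.0046983 / 0.0030355.
⟨V⟩ = 1.5478.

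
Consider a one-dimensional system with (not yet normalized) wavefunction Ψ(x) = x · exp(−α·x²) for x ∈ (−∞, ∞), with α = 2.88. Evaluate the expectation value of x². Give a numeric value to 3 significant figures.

⟨x²⟩ = ∫ x²·|Ψ|² dx / ∫|Ψ|² dx (integrals over the domain).
Expand each integrand as polynomial × e^(−2αx²) and use ∫x^(2j)·e^(−2αx²) dx = (2j−1)!!/(4α)^j · √(π/(2α)), odd powers → 0; here √(π/(2α)) = 0.73852.
State is unnormalized: ∫|Ψ|² dx = 0.064108, and ∫Ψ*·x²·Ψ dx = 0.016695, so ⟨x²⟩ = 0.016695 / 0.064108.
⟨x²⟩ = 0.26042.

0.260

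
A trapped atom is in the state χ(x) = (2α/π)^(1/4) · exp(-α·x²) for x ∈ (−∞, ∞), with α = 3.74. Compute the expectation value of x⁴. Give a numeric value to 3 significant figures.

⟨x⁴⟩ = ∫ x⁴·|χ|² dx (integrals over the domain).
Gaussian moments: ∫x^(2j)·e^(−2αx²) dx = (2j−1)!!/(4α)^j · √(π/(2α)), odd powers integrate to 0; here √(π/(2α)) = 0.64807.
⟨x⁴⟩ = 0.013405.

0.0134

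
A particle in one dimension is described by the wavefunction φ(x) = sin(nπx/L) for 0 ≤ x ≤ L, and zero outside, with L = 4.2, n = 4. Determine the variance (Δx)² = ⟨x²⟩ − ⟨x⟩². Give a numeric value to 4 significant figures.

Compute ⟨x⟩ and ⟨x²⟩ separately, then (Δx)² = ⟨x²⟩ − ⟨x⟩².
With sin²θ = (1 − cos2θ)/2 on 0 ≤ x ≤ L: ∫sin²(nπx/L) dx = L/2, ∫x·sin²(nπx/L) dx = L²/4, ∫x²·sin²(nπx/L) dx = L³·(1/6 − 1/(4n²π²)); higher powers xᵏ the same way, integrating xᵏ·cos(2nπx/L) by parts.
Normalization: ∫|φ|² dx = 2.1000.
⟨x⟩ = 2.1000 and ⟨x²⟩ = 5.8241.
(Δx)² = 5.8241 − (2.1000)² = 1.4141.

1.414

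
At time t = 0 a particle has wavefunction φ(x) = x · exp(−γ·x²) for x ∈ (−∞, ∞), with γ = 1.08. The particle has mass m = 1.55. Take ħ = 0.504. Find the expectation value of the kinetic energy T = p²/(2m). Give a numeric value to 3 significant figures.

T = −(ħ²/2m) d²/dx², so ⟨T⟩ = −(ħ²/2m) ∫ φ*·φ'' dx / ∫|φ|² dx; with m = 1.55.
Expand each integrand as polynomial × e^(−2γx²) and use ∫x^(2j)·e^(−2γx²) dx = (2j−1)!!/(4γ)^j · √(π/(2γ)), odd powers → 0; here √(π/(2γ)) = 1.2060. Differentiate with the product rule, d/dx e^(−γx²) = −2γx·e^(−γx²).
State is unnormalized: ∫|φ|² dx = 0.27917, and ∫φ*·(−ħ²/2m · φ'') dx = 0.074115, so ⟨T⟩ = 0.074115 / 0.27917.
⟨T⟩ = 0.26549.

0.265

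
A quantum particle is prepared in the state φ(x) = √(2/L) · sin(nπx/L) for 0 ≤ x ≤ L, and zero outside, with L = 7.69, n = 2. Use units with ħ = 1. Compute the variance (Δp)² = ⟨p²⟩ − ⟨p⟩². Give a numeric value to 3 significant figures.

Compute ⟨p⟩ and ⟨p²⟩ separately; (Δp)² = ⟨p²⟩ − ⟨p⟩².
d/dx sin(nπx/L) = (nπ/L)·cos(nπx/L) and d²/dx² sin(nπx/L) = −(nπ/L)²·sin(nπx/L); on 0 ≤ x ≤ L, ∫sin²(nπx/L) dx = L/2 and ∫sin(nπx/L)·cos(nπx/L) dx = 0.
⟨p⟩ = 0.0000 and ⟨p²⟩ = 0.66759.
(Δp)² = 0.66759 − (0.0000)² = 0.66759.

0.668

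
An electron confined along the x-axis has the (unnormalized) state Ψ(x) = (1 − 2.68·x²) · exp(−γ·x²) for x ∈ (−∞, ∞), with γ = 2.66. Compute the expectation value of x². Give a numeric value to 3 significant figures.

⟨x²⟩ = ∫ x²·|Ψ|² dx / ∫|Ψ|² dx (integrals over the domain).
Expand each integrand as polynomial × e^(−2γx²) and use ∫x^(2j)·e^(−2γx²) dx = (2j−1)!!/(4γ)^j · √(π/(2γ)), odd powers → 0; here √(π/(2γ)) = 0.76846.
State is unnormalized: ∫|Ψ|² dx = 0.52760, and ∫Ψ*·x²·Ψ dx = 0.031805, so ⟨x²⟩ = 0.031805 / 0.52760.
⟨x²⟩ = 0.060283.

0.0603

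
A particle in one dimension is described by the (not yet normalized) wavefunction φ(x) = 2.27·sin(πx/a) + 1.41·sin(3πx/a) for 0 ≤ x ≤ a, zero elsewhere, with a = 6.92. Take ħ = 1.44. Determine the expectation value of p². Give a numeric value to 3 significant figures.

p² φ = −ħ² d²φ/dx²; ⟨p²⟩ = −ħ² ∫ φ*·φ'' dx / ∫|φ|² dx.
d²/dx² sin(jπx/a) = −(jπ/a)²·sin(jπx/a); on 0 ≤ x ≤ a, ∫sin²(jπx/a) dx = a/2 and ∫sin(jπx/a)·sin(lπx/a) dx = 0 for j ≠ l, so only diagonal terms survive in ∫|φ|² and ∫φ·φ″; ∫φ·φ′ dx = [φ²/2] between the walls = 0.
State is unnormalized: ∫|φ|² dx = 24.708, and ∫φ*·(−ħ² φ'') dx = 34.078, so ⟨p²⟩ = 34.078 / 24.708.
⟨p²⟩ = 1.3793.

1.38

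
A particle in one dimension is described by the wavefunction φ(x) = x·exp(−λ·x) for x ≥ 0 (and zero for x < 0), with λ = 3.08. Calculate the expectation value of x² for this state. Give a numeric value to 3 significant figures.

⟨x²⟩ = ∫ x²·|φ|² dx / ∫|φ|² dx (integrals over the domain).
Every integrand reduces to terms xʲ·e^(−2λx) on [0, ∞); use ∫₀^∞ xʲ·e^(−2λx) dx = j!/(2λ)^(j+1).
State is unnormalized: ∫|φ|² dx = 0.0085563, and ∫φ*·x²·φ dx = 0.0027059, so ⟨x²⟩ = 0.0027059 / 0.0085563.
⟨x²⟩ = 0.31624.

0.316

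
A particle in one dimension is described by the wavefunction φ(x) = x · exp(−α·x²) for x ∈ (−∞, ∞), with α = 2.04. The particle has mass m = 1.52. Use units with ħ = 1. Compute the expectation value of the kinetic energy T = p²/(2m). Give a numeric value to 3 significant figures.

2.01

T = −(ħ²/2m) d²/dx², so ⟨T⟩ = −(ħ²/2m) ∫ φ*·φ'' dx / ∫|φ|² dx; with m = 1.52.
Expand each integrand as polynomial × e^(−2αx²) and use ∫x^(2j)·e^(−2αx²) dx = (2j−1)!!/(4α)^j · √(π/(2α)), odd powers → 0; here √(π/(2α)) = 0.87750. Differentiate with the product rule, d/dx e^(−αx²) = −2αx·e^(−αx²).
State is unnormalized: ∫|φ|² dx = 0.10754, and ∫φ*·(−ħ²/2m · φ'') dx = 0.21649, so ⟨T⟩ = 0.21649 / 0.10754.
⟨T⟩ = 2.0132.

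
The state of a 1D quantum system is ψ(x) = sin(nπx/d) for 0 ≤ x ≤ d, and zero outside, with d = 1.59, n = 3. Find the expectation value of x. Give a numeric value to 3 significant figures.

0.795

⟨x⟩ = ∫ x·|ψ|² dx / ∫|ψ|² dx (integrals over the domain).
With sin²θ = (1 − cos2θ)/2 on 0 ≤ x ≤ d: ∫sin²(nπx/d) dx = d/2, ∫x·sin²(nπx/d) dx = d²/4, ∫x²·sin²(nπx/d) dx = d³·(1/6 − 1/(4n²π²)); higher powers xᵏ the same way, integrating xᵏ·cos(2nπx/d) by parts.
State is unnormalized: ∫|ψ|² dx = 0.79500, and ∫ψ*·x·ψ dx = 0.63203, so ⟨x⟩ = 0.63203 / 0.79500.
⟨x⟩ = 0.79500.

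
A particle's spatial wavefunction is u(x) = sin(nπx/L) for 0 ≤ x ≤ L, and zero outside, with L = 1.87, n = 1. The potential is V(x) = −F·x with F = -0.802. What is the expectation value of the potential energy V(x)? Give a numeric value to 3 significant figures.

0.750

⟨V⟩ = ∫ V(x)·|u|² dx / ∫|u|² dx.
With sin²θ = (1 − cos2θ)/2 on 0 ≤ x ≤ L: ∫sin²(nπx/L) dx = L/2, ∫x·sin²(nπx/L) dx = L²/4, ∫x²·sin²(nπx/L) dx = L³·(1/6 − 1/(4n²π²)); higher powers xᵏ the same way, integrating xᵏ·cos(2nπx/L) by parts.
State is unnormalized: ∫|u|² dx = 0.93500, and ∫u*·V(x)·u dx = 0.70113, so ⟨V⟩ = 0.70113 / 0.93500.
⟨V⟩ = 0.74987.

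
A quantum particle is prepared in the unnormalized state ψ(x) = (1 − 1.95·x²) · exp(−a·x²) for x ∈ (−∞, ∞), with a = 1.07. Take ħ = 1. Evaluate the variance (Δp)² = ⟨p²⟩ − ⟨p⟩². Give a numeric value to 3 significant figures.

5.06

Compute ⟨p⟩ and ⟨p²⟩ separately; (Δp)² = ⟨p²⟩ − ⟨p⟩².
Expand each integrand as polynomial × e^(−2ax²) and use ∫x^(2j)·e^(−2ax²) dx = (2j−1)!!/(4a)^j · √(π/(2a)), odd powers → 0; here √(π/(2a)) = 1.2116. Differentiate with the product rule, d/dx e^(−ax²) = −2ax·e^(−ax²).
Normalization: ∫|ψ|² dx = 0.86209.
⟨p⟩ = 0.0000 and ⟨p²⟩ = 5.0593.
(Δp)² = 5.0593 − (0.0000)² = 5.0593.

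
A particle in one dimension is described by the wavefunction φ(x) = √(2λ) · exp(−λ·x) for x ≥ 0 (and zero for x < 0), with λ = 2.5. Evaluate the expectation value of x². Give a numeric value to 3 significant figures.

⟨x²⟩ = ∫ x²·|φ|² dx (integrals over the domain).
Every integrand reduces to terms xʲ·e^(−2λx) on [0, ∞); use ∫₀^∞ xʲ·e^(−2λx) dx = j!/(2λ)^(j+1).
⟨x²⟩ = 0.080000.

0.0800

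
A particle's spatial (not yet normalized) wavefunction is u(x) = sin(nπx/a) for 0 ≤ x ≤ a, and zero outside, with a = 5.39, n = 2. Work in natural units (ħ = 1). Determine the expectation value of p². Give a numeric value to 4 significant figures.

p² u = −ħ² d²u/dx²; ⟨p²⟩ = −ħ² ∫ u*·u'' dx / ∫|u|² dx.
d/dx sin(nπx/a) = (nπ/a)·cos(nπx/a) and d²/dx² sin(nπx/a) = −(nπ/a)²·sin(nπx/a); on 0 ≤ x ≤ a, ∫sin²(nπx/a) dx = a/2 and ∫sin(nπx/a)·cos(nπx/a) dx = 0.
State is unnormalized: ∫|u|² dx = 2.6950, and ∫u*·(−ħ² u'') dx = 3.6622, so ⟨p²⟩ = 3.6622 / 2.6950.
⟨p²⟩ = 1.3589.

1.359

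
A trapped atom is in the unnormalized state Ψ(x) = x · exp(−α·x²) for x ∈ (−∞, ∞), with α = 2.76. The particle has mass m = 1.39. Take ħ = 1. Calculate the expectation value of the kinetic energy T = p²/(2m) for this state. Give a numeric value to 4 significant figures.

T = −(ħ²/2m) d²/dx², so ⟨T⟩ = −(ħ²/2m) ∫ Ψ*·Ψ'' dx / ∫|Ψ|² dx; with m = 1.39.
Expand each integrand as polynomial × e^(−2αx²) and use ∫x^(2j)·e^(−2αx²) dx = (2j−1)!!/(4α)^j · √(π/(2α)), odd powers → 0; here √(π/(2α)) = 0.75441. Differentiate with the product rule, d/dx e^(−αx²) = −2αx·e^(−αx²).
State is unnormalized: ∫|Ψ|² dx = 0.068334, and ∫Ψ*·(−ħ²/2m · Ψ'') dx = 0.20353, so ⟨T⟩ = 0.20353 / 0.068334.
⟨T⟩ = 2.9784.

2.978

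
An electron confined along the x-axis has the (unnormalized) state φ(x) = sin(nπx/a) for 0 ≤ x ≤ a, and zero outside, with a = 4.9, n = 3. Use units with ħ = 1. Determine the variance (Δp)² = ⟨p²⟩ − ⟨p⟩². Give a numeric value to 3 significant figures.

Compute ⟨p⟩ and ⟨p²⟩ separately; (Δp)² = ⟨p²⟩ − ⟨p⟩².
d/dx sin(nπx/a) = (nπ/a)·cos(nπx/a) and d²/dx² sin(nπx/a) = −(nπ/a)²·sin(nπx/a); on 0 ≤ x ≤ a, ∫sin²(nπx/a) dx = a/2 and ∫sin(nπx/a)·cos(nπx/a) dx = 0.
Normalization: ∫|φ|² dx = 2.4500.
⟨p⟩ = 0.0000 and ⟨p²⟩ = 3.6996.
(Δp)² = 3.6996 − (0.0000)² = 3.6996.

3.70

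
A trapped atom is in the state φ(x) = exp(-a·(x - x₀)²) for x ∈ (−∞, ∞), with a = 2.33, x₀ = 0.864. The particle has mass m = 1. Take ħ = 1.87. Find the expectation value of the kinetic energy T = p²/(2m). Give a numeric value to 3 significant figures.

T = −(ħ²/2m) d²/dx², so ⟨T⟩ = −(ħ²/2m) ∫ φ*·φ'' dx / ∫|φ|² dx; with m = 1.
Gaussian moments (u = x − x₀): ∫u^(2j)·e^(−2au²) du = (2j−1)!!/(4a)^j · √(π/(2a)), odd powers integrate to 0; here √(π/(2a)) = 0.82107. Derivatives: d/dx e^(−au²) = −2au·e^(−au²), d²/dx² e^(−au²) = (4a²u² − 2a)·e^(−au²).
State is unnormalized: ∫|φ|² dx = 0.82107, and ∫φ*·(−ħ²/2m · φ'') dx = 3.3450, so ⟨T⟩ = 3.3450 / 0.82107.
⟨T⟩ = 4.0739.

4.07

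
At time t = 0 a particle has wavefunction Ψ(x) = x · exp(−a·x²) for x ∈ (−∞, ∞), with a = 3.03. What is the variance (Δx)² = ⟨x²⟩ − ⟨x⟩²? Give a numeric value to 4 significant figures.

0.2475

Compute ⟨x⟩ and ⟨x²⟩ separately, then (Δx)² = ⟨x²⟩ − ⟨x⟩².
Expand each integrand as polynomial × e^(−2ax²) and use ∫x^(2j)·e^(−2ax²) dx = (2j−1)!!/(4a)^j · √(π/(2a)), odd powers → 0; here √(π/(2a)) = 0.72001.
Normalization: ∫|Ψ|² dx = 0.059407.
⟨x⟩ = 0.0000 and ⟨x²⟩ = 0.24752.
(Δx)² = 0.24752 − (0.0000)² = 0.24752.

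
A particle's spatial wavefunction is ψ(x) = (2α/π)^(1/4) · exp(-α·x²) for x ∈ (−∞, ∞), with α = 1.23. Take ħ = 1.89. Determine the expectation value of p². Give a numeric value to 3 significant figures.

4.39

p² ψ = −ħ² d²ψ/dx²; ⟨p²⟩ = −ħ² ∫ ψ*·ψ'' dx.
Gaussian moments: ∫x^(2j)·e^(−2αx²) dx = (2j−1)!!/(4α)^j · √(π/(2α)), odd powers integrate to 0; here √(π/(2α)) = 1.1301. Derivatives: d/dx e^(−αx²) = −2αx·e^(−αx²), d²/dx² e^(−αx²) = (4α²x² − 2α)·e^(−αx²).
⟨p²⟩ = 4.3937.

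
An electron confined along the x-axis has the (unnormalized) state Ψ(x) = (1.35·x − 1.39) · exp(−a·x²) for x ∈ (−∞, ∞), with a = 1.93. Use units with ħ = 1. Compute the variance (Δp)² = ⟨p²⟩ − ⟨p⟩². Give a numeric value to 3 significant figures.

Compute ⟨p⟩ and ⟨p²⟩ separately; (Δp)² = ⟨p²⟩ − ⟨p⟩².
Expand each integrand as polynomial × e^(−2ax²) and use ∫x^(2j)·e^(−2ax²) dx = (2j−1)!!/(4a)^j · √(π/(2a)), odd powers → 0; here √(π/(2a)) = 0.90216. Differentiate with the product rule, d/dx e^(−ax²) = −2ax·e^(−ax²).
Normalization: ∫|Ψ|² dx = 1.9560.
⟨p⟩ = 0.0000 and ⟨p²⟩ = 2.3503.
(Δp)² = 2.3503 − (0.0000)² = 2.3503.

2.35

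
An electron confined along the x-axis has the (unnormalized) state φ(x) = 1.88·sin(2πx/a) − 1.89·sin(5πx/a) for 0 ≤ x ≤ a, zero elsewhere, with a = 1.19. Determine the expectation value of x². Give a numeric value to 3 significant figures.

⟨x²⟩ = ∫ x²·|φ|² dx / ∫|φ|² dx (integrals over the domain).
On 0 ≤ x ≤ a (j ≠ l): ∫sin²(jπx/a) dx = a/2, ∫sin(jπx/a)·sin(lπx/a) dx = 0; diagonal moments ∫x·sin²(jπx/a) dx = a²/4, ∫x²·sin²(jπx/a) dx = a³·(1/6 − 1/(4j²π²)); cross terms ∫x·sin(jπx/a)·sin(lπx/a) dx = 0 for j + l even and −4jla²/(π²(j² − l²)²) for j + l odd, ∫x²·sin(jπx/a)·sin(lπx/a) dx = (−1)^(j+l)·4jla³/(π²(j² − l²)²); higher powers the same way via product-to-sum and parts.
State is unnormalized: ∫|φ|² dx = 4.2284, and ∫φ*·x²·φ dx = 2.0622, so ⟨x²⟩ = 2.0622 / 4.2284.
⟨x²⟩ = 0.48770.

0.488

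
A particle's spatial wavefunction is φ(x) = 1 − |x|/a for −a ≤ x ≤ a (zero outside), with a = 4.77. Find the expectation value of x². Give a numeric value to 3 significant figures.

2.28

⟨x²⟩ = ∫ x²·|φ|² dx / ∫|φ|² dx (integrals over the domain).
φ is even, so ∫ over [−a, a] = 2∫₀ᵃ with φ = 1 − x/a there: ∫₀ᵃ (1 − x/a)² dx = a/3, ∫₀ᵃ x²(1 − x/a)² dx = a³/30, ∫₀ᵃ x⁴(1 − x/a)² dx = a⁵/105.
State is unnormalized: ∫|φ|² dx = 3.1800, and ∫φ*·x²·φ dx = 7.2354, so ⟨x²⟩ = 7.2354 / 3.1800.
⟨x²⟩ = 2.2753.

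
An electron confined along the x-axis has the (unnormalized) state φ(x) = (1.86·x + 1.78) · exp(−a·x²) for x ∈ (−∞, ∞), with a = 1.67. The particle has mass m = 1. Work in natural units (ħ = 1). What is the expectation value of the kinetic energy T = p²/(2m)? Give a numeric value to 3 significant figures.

1.07

T = −(ħ²/2m) d²/dx², so ⟨T⟩ = −(ħ²/2m) ∫ φ*·φ'' dx / ∫|φ|² dx; with m = 1.
Expand each integrand as polynomial × e^(−2ax²) and use ∫x^(2j)·e^(−2ax²) dx = (2j−1)!!/(4a)^j · √(π/(2a)), odd powers → 0; here √(π/(2a)) = 0.96984. Differentiate with the product rule, d/dx e^(−ax²) = −2ax·e^(−ax²).
State is unnormalized: ∫|φ|² dx = 3.5751, and ∫φ*·(−ħ²/2m · φ'') dx = 3.8241, so ⟨T⟩ = 3.8241 / 3.5751.
⟨T⟩ = 1.0696.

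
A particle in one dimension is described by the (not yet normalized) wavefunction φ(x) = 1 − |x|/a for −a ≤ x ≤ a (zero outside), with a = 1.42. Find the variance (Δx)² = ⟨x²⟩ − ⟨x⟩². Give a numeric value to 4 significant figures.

Compute ⟨x⟩ and ⟨x²⟩ separately, then (Δx)² = ⟨x²⟩ − ⟨x⟩².
φ is even, so ∫ over [−a, a] = 2∫₀ᵃ with φ = 1 − x/a there: ∫₀ᵃ (1 − x/a)² dx = a/3, ∫₀ᵃ x²(1 − x/a)² dx = a³/30, ∫₀ᵃ x⁴(1 − x/a)² dx = a⁵/105.
Normalization: ∫|φ|² dx = 0.94667.
⟨x⟩ = 0.0000 and ⟨x²⟩ = 0.20164.
(Δx)² = 0.20164 − (0.0000)² = 0.20164.

0.2016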